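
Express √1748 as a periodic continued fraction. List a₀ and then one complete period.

[41; 1, 4, 4, 4, 1, 82]

a₀ = ⌊√1748⌋ = 41.
With m₀=0, d₀=1 and mₖ₊₁ = dₖaₖ − mₖ, dₖ₊₁ = (n − mₖ₊₁²)/dₖ, aₖ₊₁ = ⌊(a₀+mₖ₊₁)/dₖ₊₁⌋:
  k=1: m=41, d=67, a=1
  k=2: m=26, d=16, a=4
  k=3: m=38, d=19, a=4
  k=4: m=38, d=16, a=4
  k=5: m=26, d=67, a=1
  k=6: m=41, d=1, a=82
d=1 and a=2a₀=82 at k=6, so the next step gives (m, d) = (41, 67) again — its k=1 value — and the period has length 6.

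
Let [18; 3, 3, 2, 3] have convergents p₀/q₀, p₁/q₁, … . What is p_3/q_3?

421/23

Using pₖ = aₖpₖ₋₁ + pₖ₋₂, qₖ = aₖqₖ₋₁ + qₖ₋₂ (with p₋₁=1, p₋₂=0, q₋₁=0, q₋₂=1):
  k=0: a=18, p=18, q=1
  k=1: a=3, p=55, q=3
  k=2: a=3, p=183, q=10
  k=3: a=2, p=421, q=23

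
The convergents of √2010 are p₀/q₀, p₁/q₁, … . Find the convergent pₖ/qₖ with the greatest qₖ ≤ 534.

√2010 = [44; 1, 4, 1, 88, …] (period length 4).
Convergents:
  p_0/q_0 = 44/1
  p_1/q_1 = 45/1
  p_2/q_2 = 224/5
  p_3/q_3 = 269/6
  p_4/q_4 = 23896/533
  p_5/q_5 = 24165/539
q_4 = 533 ≤ 534 < 539 = q_5, so the answer is 23896/533.

23896/533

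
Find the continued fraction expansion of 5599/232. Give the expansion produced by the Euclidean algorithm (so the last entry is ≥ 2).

[24; 7, 2, 15]

5599 = 24×232 + 31
232 = 7×31 + 15
31 = 2×15 + 1
15 = 15×1 + 0  (stop)
So 5599/232 = [24; 7, 2, 15].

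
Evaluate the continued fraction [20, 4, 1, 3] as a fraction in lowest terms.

384/19

Fold from the inside: start with 3/1.
  1 + 1/3 = 4/3
  4 + 3/4 = 19/4
  20 + 4/19 = 384/19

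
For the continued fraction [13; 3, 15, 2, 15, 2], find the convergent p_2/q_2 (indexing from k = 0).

Using pₖ = aₖpₖ₋₁ + pₖ₋₂, qₖ = aₖqₖ₋₁ + qₖ₋₂ (with p₋₁=1, p₋₂=0, q₋₁=0, q₋₂=1):
  k=0: a=13, p=13, q=1
  k=1: a=3, p=40, q=3
  k=2: a=15, p=613, q=46

613/46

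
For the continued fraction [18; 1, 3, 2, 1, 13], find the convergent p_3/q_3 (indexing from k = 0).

Using pₖ = aₖpₖ₋₁ + pₖ₋₂, qₖ = aₖqₖ₋₁ + qₖ₋₂ (with p₋₁=1, p₋₂=0, q₋₁=0, q₋₂=1):
  k=0: a=18, p=18, q=1
  k=1: a=1, p=19, q=1
  k=2: a=3, p=75, q=4
  k=3: a=2, p=169, q=9

169/9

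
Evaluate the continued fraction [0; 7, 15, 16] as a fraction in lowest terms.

241/1703

Fold from the inside: start with 16/1.
  15 + 1/16 = 241/16
  7 + 16/241 = 1703/241
  0 + 241/1703 = 241/1703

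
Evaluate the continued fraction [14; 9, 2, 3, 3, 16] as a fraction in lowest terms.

Using pₖ = aₖpₖ₋₁ + pₖ₋₂ and qₖ = aₖqₖ₋₁ + qₖ₋₂:
  k=0: a=14, p=14, q=1
  k=1: a=9, p=127, q=9
  k=2: a=2, p=268, q=19
  k=3: a=3, p=931, q=66
  k=4: a=3, p=3061, q=217
  k=5: a=16, p=49907, q=3538

49907/3538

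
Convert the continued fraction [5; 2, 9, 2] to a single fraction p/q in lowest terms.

Using pₖ = aₖpₖ₋₁ + pₖ₋₂ and qₖ = aₖqₖ₋₁ + qₖ₋₂:
  k=0: a=5, p=5, q=1
  k=1: a=2, p=11, q=2
  k=2: a=9, p=104, q=19
  k=3: a=2, p=219, q=40

219/40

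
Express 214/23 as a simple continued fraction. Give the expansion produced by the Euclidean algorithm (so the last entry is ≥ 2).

[9; 3, 3, 2]

214 = 9*23 + 7
23 = 3*7 + 2
7 = 3*2 + 1
2 = 2*1 + 0  (stop)
So 214/23 = [9; 3, 3, 2].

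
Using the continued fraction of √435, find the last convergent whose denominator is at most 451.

√435 = [20; 1, 5, 1, 40, …] (period length 4).
Convergents:
  p_0/q_0 = 20/1
  p_1/q_1 = 21/1
  p_2/q_2 = 125/6
  p_3/q_3 = 146/7
  p_4/q_4 = 5965/286
  p_5/q_5 = 6111/293
  p_6/q_6 = 36520/1751
q_5 = 293 ≤ 451 < 1751 = q_6, so the answer is 6111/293.

6111/293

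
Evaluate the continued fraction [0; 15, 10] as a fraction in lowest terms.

10/151

Using pₖ = aₖpₖ₋₁ + pₖ₋₂ and qₖ = aₖqₖ₋₁ + qₖ₋₂:
  k=0: a=0, p=0, q=1
  k=1: a=15, p=1, q=15
  k=2: a=10, p=10, q=151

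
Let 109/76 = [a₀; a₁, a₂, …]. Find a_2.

3

109 = 1·76 + 33   →  a_0 = 1
76 = 2·33 + 10   →  a_1 = 2
33 = 3·10 + 3   →  a_2 = 3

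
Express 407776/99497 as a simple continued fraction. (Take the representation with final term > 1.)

407776 = 4×99497 + 9788
99497 = 10×9788 + 1617
9788 = 6×1617 + 86
1617 = 18×86 + 69
86 = 1×69 + 17
69 = 4×17 + 1
17 = 17×1 + 0  (stop)
So 407776/99497 = [4; 10, 6, 18, 1, 4, 17].

[4; 10, 6, 18, 1, 4, 17]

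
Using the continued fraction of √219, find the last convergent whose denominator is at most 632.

√219 = [14; 1, 3, 1, 28, …] (period length 4).
Convergents:
  p_0/q_0 = 14/1
  p_1/q_1 = 15/1
  p_2/q_2 = 59/4
  p_3/q_3 = 74/5
  p_4/q_4 = 2131/144
  p_5/q_5 = 2205/149
  p_6/q_6 = 8746/591
  p_7/q_7 = 10951/740
q_6 = 591 ≤ 632 < 740 = q_7, so the answer is 8746/591.

8746/591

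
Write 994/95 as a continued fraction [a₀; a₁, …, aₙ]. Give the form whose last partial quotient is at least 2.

994 = 10×95 + 44
95 = 2×44 + 7
44 = 6×7 + 2
7 = 3×2 + 1
2 = 2×1 + 0  (stop)
So 994/95 = [10; 2, 6, 3, 2].

[10; 2, 6, 3, 2]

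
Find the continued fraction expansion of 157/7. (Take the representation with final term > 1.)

157 = 22·7 + 3
7 = 2·3 + 1
3 = 3·1 + 0  (stop)
So 157/7 = [22; 2, 3].

[22; 2, 3]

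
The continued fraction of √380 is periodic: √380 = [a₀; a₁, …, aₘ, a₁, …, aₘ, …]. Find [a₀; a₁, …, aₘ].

[19; 2, 38]

a₀ = ⌊√380⌋ = 19.
With m₀=0, d₀=1 and mₖ₊₁ = dₖaₖ − mₖ, dₖ₊₁ = (n − mₖ₊₁²)/dₖ, aₖ₊₁ = ⌊(a₀+mₖ₊₁)/dₖ₊₁⌋:
  k=1: m=19, d=19, a=2
  k=2: m=19, d=1, a=38
d=1 and a=2a₀=38 at k=2, so the next step gives (m, d) = (19, 19) again — its k=1 value — and the period has length 2.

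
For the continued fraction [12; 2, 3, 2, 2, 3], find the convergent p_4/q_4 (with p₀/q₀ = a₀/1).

Using pₖ = aₖpₖ₋₁ + pₖ₋₂, qₖ = aₖqₖ₋₁ + qₖ₋₂ (with p₋₁=1, p₋₂=0, q₋₁=0, q₋₂=1):
  k=0: a=12, p=12, q=1
  k=1: a=2, p=25, q=2
  k=2: a=3, p=87, q=7
  k=3: a=2, p=199, q=16
  k=4: a=2, p=485, q=39

485/39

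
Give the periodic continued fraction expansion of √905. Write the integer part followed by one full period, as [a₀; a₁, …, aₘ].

[30; 12, 60]

a₀ = ⌊√905⌋ = 30.
With m₀=0, d₀=1 and mₖ₊₁ = dₖaₖ − mₖ, dₖ₊₁ = (n − mₖ₊₁²)/dₖ, aₖ₊₁ = ⌊(a₀+mₖ₊₁)/dₖ₊₁⌋:
  k=1: m=30, d=5, a=12
  k=2: m=30, d=1, a=60
d=1 and a=2a₀=60 at k=2, so the next step gives (m, d) = (30, 5) again — its k=1 value — and the period has length 2.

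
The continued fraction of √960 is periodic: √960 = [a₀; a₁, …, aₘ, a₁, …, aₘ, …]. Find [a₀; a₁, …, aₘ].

[30; 1, 60]

a₀ = ⌊√960⌋ = 30.
With m₀=0, d₀=1 and mₖ₊₁ = dₖaₖ − mₖ, dₖ₊₁ = (n − mₖ₊₁²)/dₖ, aₖ₊₁ = ⌊(a₀+mₖ₊₁)/dₖ₊₁⌋:
  k=1: m=30, d=60, a=1
  k=2: m=30, d=1, a=60
d=1 and a=2a₀=60 at k=2, so the next step gives (m, d) = (30, 60) again — its k=1 value — and the period has length 2.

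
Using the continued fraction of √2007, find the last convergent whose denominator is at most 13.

224/5

√2007 = [44; 1, 3, 1, 88, …] (period length 4).
Convergents:
  p_0/q_0 = 44/1
  p_1/q_1 = 45/1
  p_2/q_2 = 179/4
  p_3/q_3 = 224/5
  p_4/q_4 = 19891/444
q_3 = 5 ≤ 13 < 444 = q_4, so the answer is 224/5.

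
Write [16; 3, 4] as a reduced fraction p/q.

Using pₖ = aₖpₖ₋₁ + pₖ₋₂ and qₖ = aₖqₖ₋₁ + qₖ₋₂:
  k=0: a=16, p=16, q=1
  k=1: a=3, p=49, q=3
  k=2: a=4, p=212, q=13

212/13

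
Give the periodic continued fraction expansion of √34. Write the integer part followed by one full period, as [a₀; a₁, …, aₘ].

[5; 1, 4, 1, 10]

a₀ = ⌊√34⌋ = 5.
With m₀=0, d₀=1 and mₖ₊₁ = dₖaₖ − mₖ, dₖ₊₁ = (n − mₖ₊₁²)/dₖ, aₖ₊₁ = ⌊(a₀+mₖ₊₁)/dₖ₊₁⌋:
  k=1: m=5, d=9, a=1
  k=2: m=4, d=2, a=4
  k=3: m=4, d=9, a=1
  k=4: m=5, d=1, a=10
d=1 and a=2a₀=10 at k=4, so the next step gives (m, d) = (5, 9) again — its k=1 value — and the period has length 4.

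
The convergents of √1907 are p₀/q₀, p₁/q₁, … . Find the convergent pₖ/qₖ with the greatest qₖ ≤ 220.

√1907 = [43; 1, 2, 43, 2, 1, 86, …] (period length 6).
Convergents:
  p_0/q_0 = 43/1
  p_1/q_1 = 44/1
  p_2/q_2 = 131/3
  p_3/q_3 = 5677/130
  p_4/q_4 = 11485/263
q_3 = 130 ≤ 220 < 263 = q_4, so the answer is 5677/130.

5677/130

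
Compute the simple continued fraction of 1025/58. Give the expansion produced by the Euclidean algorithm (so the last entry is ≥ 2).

[17; 1, 2, 19]

1025 = 17*58 + 39
58 = 1*39 + 19
39 = 2*19 + 1
19 = 19*1 + 0  (stop)
So 1025/58 = [17; 1, 2, 19].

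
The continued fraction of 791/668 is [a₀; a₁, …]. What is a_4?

8

791 = 1·668 + 123   →  a_0 = 1
668 = 5·123 + 53   →  a_1 = 5
123 = 2·53 + 17   →  a_2 = 2
53 = 3·17 + 2   →  a_3 = 3
17 = 8·2 + 1   →  a_4 = 8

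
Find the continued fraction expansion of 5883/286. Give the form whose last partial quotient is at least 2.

5883 = 20×286 + 163
286 = 1×163 + 123
163 = 1×123 + 40
123 = 3×40 + 3
40 = 13×3 + 1
3 = 3×1 + 0  (stop)
So 5883/286 = [20; 1, 1, 3, 13, 3].

[20; 1, 1, 3, 13, 3]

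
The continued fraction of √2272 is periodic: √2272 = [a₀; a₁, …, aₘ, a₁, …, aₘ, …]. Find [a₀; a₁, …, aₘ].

[47; 1, 1, 1, 94]

a₀ = ⌊√2272⌋ = 47.
With m₀=0, d₀=1 and mₖ₊₁ = dₖaₖ − mₖ, dₖ₊₁ = (n − mₖ₊₁²)/dₖ, aₖ₊₁ = ⌊(a₀+mₖ₊₁)/dₖ₊₁⌋:
  k=1: m=47, d=63, a=1
  k=2: m=16, d=32, a=1
  k=3: m=16, d=63, a=1
  k=4: m=47, d=1, a=94
d=1 and a=2a₀=94 at k=4, so the next step gives (m, d) = (47, 63) again — its k=1 value — and the period has length 4.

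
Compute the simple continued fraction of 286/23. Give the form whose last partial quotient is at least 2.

[12; 2, 3, 3]

286 = 12*23 + 10
23 = 2*10 + 3
10 = 3*3 + 1
3 = 3*1 + 0  (stop)
So 286/23 = [12; 2, 3, 3].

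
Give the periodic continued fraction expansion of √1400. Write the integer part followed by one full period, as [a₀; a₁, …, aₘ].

a₀ = ⌊√1400⌋ = 37.

[37; 2, 2, 2, 74]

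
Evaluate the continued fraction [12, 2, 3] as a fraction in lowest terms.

Fold from the inside: start with 3/1.
  2 + 1/3 = 7/3
  12 + 3/7 = 87/7

87/7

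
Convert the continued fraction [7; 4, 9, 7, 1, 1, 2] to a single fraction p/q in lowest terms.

10329/1426

Using pₖ = aₖpₖ₋₁ + pₖ₋₂ and qₖ = aₖqₖ₋₁ + qₖ₋₂:
  k=0: a=7, p=7, q=1
  k=1: a=4, p=29, q=4
  k=2: a=9, p=268, q=37
  k=3: a=7, p=1905, q=263
  k=4: a=1, p=2173, q=300
  k=5: a=1, p=4078, q=563
  k=6: a=2, p=10329, q=1426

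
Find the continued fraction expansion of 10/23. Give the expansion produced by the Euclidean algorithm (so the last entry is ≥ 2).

[0; 2, 3, 3]

10 = 0×23 + 10
23 = 2×10 + 3
10 = 3×3 + 1
3 = 3×1 + 0  (stop)
So 10/23 = [0; 2, 3, 3].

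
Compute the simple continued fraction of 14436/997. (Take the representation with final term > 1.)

14436 = 14×997 + 478
997 = 2×478 + 41
478 = 11×41 + 27
41 = 1×27 + 14
27 = 1×14 + 13
14 = 1×13 + 1
13 = 13×1 + 0  (stop)
So 14436/997 = [14; 2, 11, 1, 1, 1, 13].

[14; 2, 11, 1, 1, 1, 13]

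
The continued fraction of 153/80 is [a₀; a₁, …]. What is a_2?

153 = 1·80 + 73   →  a_0 = 1
80 = 1·73 + 7   →  a_1 = 1
73 = 10·7 + 3   →  a_2 = 10

10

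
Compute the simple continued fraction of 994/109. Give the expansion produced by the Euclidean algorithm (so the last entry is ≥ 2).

[9; 8, 2, 1, 1, 2]

994 = 9*109 + 13
109 = 8*13 + 5
13 = 2*5 + 3
5 = 1*3 + 2
3 = 1*2 + 1
2 = 2*1 + 0  (stop)
So 994/109 = [9; 8, 2, 1, 1, 2].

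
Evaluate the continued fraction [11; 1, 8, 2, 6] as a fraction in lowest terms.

Using pₖ = aₖpₖ₋₁ + pₖ₋₂ and qₖ = aₖqₖ₋₁ + qₖ₋₂:
  k=0: a=11, p=11, q=1
  k=1: a=1, p=12, q=1
  k=2: a=8, p=107, q=9
  k=3: a=2, p=226, q=19
  k=4: a=6, p=1463, q=123

1463/123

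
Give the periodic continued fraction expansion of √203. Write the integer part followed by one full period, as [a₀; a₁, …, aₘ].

a₀ = ⌊√203⌋ = 14.

[14; 4, 28]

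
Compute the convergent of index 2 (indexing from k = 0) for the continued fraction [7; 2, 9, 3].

142/19

Using pₖ = aₖpₖ₋₁ + pₖ₋₂, qₖ = aₖqₖ₋₁ + qₖ₋₂ (with p₋₁=1, p₋₂=0, q₋₁=0, q₋₂=1):
  k=0: a=7, p=7, q=1
  k=1: a=2, p=15, q=2
  k=2: a=9, p=142, q=19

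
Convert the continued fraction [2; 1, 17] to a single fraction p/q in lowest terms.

Using pₖ = aₖpₖ₋₁ + pₖ₋₂ and qₖ = aₖqₖ₋₁ + qₖ₋₂:
  k=0: a=2, p=2, q=1
  k=1: a=1, p=3, q=1
  k=2: a=17, p=53, q=18

53/18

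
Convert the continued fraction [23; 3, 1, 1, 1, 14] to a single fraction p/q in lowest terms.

3747/161

Using pₖ = aₖpₖ₋₁ + pₖ₋₂ and qₖ = aₖqₖ₋₁ + qₖ₋₂:
  k=0: a=23, p=23, q=1
  k=1: a=3, p=70, q=3
  k=2: a=1, p=93, q=4
  k=3: a=1, p=163, q=7
  k=4: a=1, p=256, q=11
  k=5: a=14, p=3747, q=161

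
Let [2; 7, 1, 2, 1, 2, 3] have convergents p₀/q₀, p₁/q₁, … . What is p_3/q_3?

Using pₖ = aₖpₖ₋₁ + pₖ₋₂, qₖ = aₖqₖ₋₁ + qₖ₋₂ (with p₋₁=1, p₋₂=0, q₋₁=0, q₋₂=1):
  k=0: a=2, p=2, q=1
  k=1: a=7, p=15, q=7
  k=2: a=1, p=17, q=8
  k=3: a=2, p=49, q=23

49/23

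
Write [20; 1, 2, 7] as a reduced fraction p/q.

Fold from the inside: start with 7/1.
  2 + 1/7 = 15/7
  1 + 7/15 = 22/15
  20 + 15/22 = 455/22

455/22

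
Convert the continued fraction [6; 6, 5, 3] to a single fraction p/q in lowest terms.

610/99

Fold from the inside: start with 3/1.
  5 + 1/3 = 16/3
  6 + 3/16 = 99/16
  6 + 16/99 = 610/99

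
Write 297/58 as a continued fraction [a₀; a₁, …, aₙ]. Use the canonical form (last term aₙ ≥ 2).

[5; 8, 3, 2]

297 = 5*58 + 7
58 = 8*7 + 2
7 = 3*2 + 1
2 = 2*1 + 0  (stop)
So 297/58 = [5; 8, 3, 2].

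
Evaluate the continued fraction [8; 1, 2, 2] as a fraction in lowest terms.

61/7

Using pₖ = aₖpₖ₋₁ + pₖ₋₂ and qₖ = aₖqₖ₋₁ + qₖ₋₂:
  k=0: a=8, p=8, q=1
  k=1: a=1, p=9, q=1
  k=2: a=2, p=26, q=3
  k=3: a=2, p=61, q=7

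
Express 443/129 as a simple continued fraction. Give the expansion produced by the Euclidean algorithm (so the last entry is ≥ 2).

[3; 2, 3, 3, 2, 2]

443 = 3×129 + 56
129 = 2×56 + 17
56 = 3×17 + 5
17 = 3×5 + 2
5 = 2×2 + 1
2 = 2×1 + 0  (stop)
So 443/129 = [3; 2, 3, 3, 2, 2].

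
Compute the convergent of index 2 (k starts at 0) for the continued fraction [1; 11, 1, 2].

13/12

Using pₖ = aₖpₖ₋₁ + pₖ₋₂, qₖ = aₖqₖ₋₁ + qₖ₋₂ (with p₋₁=1, p₋₂=0, q₋₁=0, q₋₂=1):
  k=0: a=1, p=1, q=1
  k=1: a=11, p=12, q=11
  k=2: a=1, p=13, q=12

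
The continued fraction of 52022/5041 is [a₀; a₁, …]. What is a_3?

1

52022 = 10·5041 + 1612   →  a_0 = 10
5041 = 3·1612 + 205   →  a_1 = 3
1612 = 7·205 + 177   →  a_2 = 7
205 = 1·177 + 28   →  a_3 = 1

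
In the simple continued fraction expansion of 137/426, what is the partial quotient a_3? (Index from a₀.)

137 = 0·426 + 137   →  a_0 = 0
426 = 3·137 + 15   →  a_1 = 3
137 = 9·15 + 2   →  a_2 = 9
15 = 7·2 + 1   →  a_3 = 7

7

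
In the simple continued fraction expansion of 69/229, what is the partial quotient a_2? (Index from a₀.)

3

69 = 0·229 + 69   →  a_0 = 0
229 = 3·69 + 22   →  a_1 = 3
69 = 3·22 + 3   →  a_2 = 3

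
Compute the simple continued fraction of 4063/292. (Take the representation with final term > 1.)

[13; 1, 10, 1, 2, 8]

4063 = 13×292 + 267
292 = 1×267 + 25
267 = 10×25 + 17
25 = 1×17 + 8
17 = 2×8 + 1
8 = 8×1 + 0  (stop)
So 4063/292 = [13; 1, 10, 1, 2, 8].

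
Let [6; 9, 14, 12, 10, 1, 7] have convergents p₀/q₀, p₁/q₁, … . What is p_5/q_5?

103813/16990

Using pₖ = aₖpₖ₋₁ + pₖ₋₂, qₖ = aₖqₖ₋₁ + qₖ₋₂ (with p₋₁=1, p₋₂=0, q₋₁=0, q₋₂=1):
  k=0: a=6, p=6, q=1
  k=1: a=9, p=55, q=9
  k=2: a=14, p=776, q=127
  k=3: a=12, p=9367, q=1533
  k=4: a=10, p=94446, q=15457
  k=5: a=1, p=103813, q=16990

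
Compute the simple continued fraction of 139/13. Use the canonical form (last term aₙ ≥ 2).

139 = 10×13 + 9
13 = 1×9 + 4
9 = 2×4 + 1
4 = 4×1 + 0  (stop)
So 139/13 = [10; 1, 2, 4].

[10; 1, 2, 4]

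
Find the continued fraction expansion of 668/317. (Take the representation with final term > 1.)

[2; 9, 3, 11]

668 = 2×317 + 34
317 = 9×34 + 11
34 = 3×11 + 1
11 = 11×1 + 0  (stop)
So 668/317 = [2; 9, 3, 11].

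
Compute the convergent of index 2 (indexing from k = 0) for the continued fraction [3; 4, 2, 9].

Using pₖ = aₖpₖ₋₁ + pₖ₋₂, qₖ = aₖqₖ₋₁ + qₖ₋₂ (with p₋₁=1, p₋₂=0, q₋₁=0, q₋₂=1):
  k=0: a=3, p=3, q=1
  k=1: a=4, p=13, q=4
  k=2: a=2, p=29, q=9

29/9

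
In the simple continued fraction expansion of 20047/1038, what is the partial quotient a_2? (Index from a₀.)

20047 = 19·1038 + 325   →  a_0 = 19
1038 = 3·325 + 63   →  a_1 = 3
325 = 5·63 + 10   →  a_2 = 5

5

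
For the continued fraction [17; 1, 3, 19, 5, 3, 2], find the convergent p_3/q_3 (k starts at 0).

1367/77

Using pₖ = aₖpₖ₋₁ + pₖ₋₂, qₖ = aₖqₖ₋₁ + qₖ₋₂ (with p₋₁=1, p₋₂=0, q₋₁=0, q₋₂=1):
  k=0: a=17, p=17, q=1
  k=1: a=1, p=18, q=1
  k=2: a=3, p=71, q=4
  k=3: a=19, p=1367, q=77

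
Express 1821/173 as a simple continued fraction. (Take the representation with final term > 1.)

[10; 1, 1, 9, 9]

1821 = 10·173 + 91
173 = 1·91 + 82
91 = 1·82 + 9
82 = 9·9 + 1
9 = 9·1 + 0  (stop)
So 1821/173 = [10; 1, 1, 9, 9].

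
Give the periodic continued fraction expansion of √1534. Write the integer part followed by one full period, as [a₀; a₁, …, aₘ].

a₀ = ⌊√1534⌋ = 39.
With m₀=0, d₀=1 and mₖ₊₁ = dₖaₖ − mₖ, dₖ₊₁ = (n − mₖ₊₁²)/dₖ, aₖ₊₁ = ⌊(a₀+mₖ₊₁)/dₖ₊₁⌋:
  k=1: m=39, d=13, a=6
  k=2: m=39, d=1, a=78
d=1 and a=2a₀=78 at k=2, so the next step gives (m, d) = (39, 13) again — its k=1 value — and the period has length 2.

[39; 6, 78]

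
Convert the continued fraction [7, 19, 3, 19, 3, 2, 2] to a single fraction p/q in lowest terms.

136430/19347

Using pₖ = aₖpₖ₋₁ + pₖ₋₂ and qₖ = aₖqₖ₋₁ + qₖ₋₂:
  k=0: a=7, p=7, q=1
  k=1: a=19, p=134, q=19
  k=2: a=3, p=409, q=58
  k=3: a=19, p=7905, q=1121
  k=4: a=3, p=24124, q=3421
  k=5: a=2, p=56153, q=7963
  k=6: a=2, p=136430, q=19347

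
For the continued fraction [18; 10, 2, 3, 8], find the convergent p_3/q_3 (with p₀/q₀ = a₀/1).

1321/73

Using pₖ = aₖpₖ₋₁ + pₖ₋₂, qₖ = aₖqₖ₋₁ + qₖ₋₂ (with p₋₁=1, p₋₂=0, q₋₁=0, q₋₂=1):
  k=0: a=18, p=18, q=1
  k=1: a=10, p=181, q=10
  k=2: a=2, p=380, q=21
  k=3: a=3, p=1321, q=73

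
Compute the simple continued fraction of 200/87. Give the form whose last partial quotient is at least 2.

200 = 2·87 + 26
87 = 3·26 + 9
26 = 2·9 + 8
9 = 1·8 + 1
8 = 8·1 + 0  (stop)
So 200/87 = [2; 3, 2, 1, 8].

[2; 3, 2, 1, 8]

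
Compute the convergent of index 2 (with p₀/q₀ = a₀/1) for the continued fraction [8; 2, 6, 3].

Using pₖ = aₖpₖ₋₁ + pₖ₋₂, qₖ = aₖqₖ₋₁ + qₖ₋₂ (with p₋₁=1, p₋₂=0, q₋₁=0, q₋₂=1):
  k=0: a=8, p=8, q=1
  k=1: a=2, p=17, q=2
  k=2: a=6, p=110, q=13

110/13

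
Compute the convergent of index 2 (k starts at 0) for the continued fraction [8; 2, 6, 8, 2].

110/13

Using pₖ = aₖpₖ₋₁ + pₖ₋₂, qₖ = aₖqₖ₋₁ + qₖ₋₂ (with p₋₁=1, p₋₂=0, q₋₁=0, q₋₂=1):
  k=0: a=8, p=8, q=1
  k=1: a=2, p=17, q=2
  k=2: a=6, p=110, q=13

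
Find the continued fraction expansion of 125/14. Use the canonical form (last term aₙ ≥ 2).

[8; 1, 13]

125 = 8×14 + 13
14 = 1×13 + 1
13 = 13×1 + 0  (stop)
So 125/14 = [8; 1, 13].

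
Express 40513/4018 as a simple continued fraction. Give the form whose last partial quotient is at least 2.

40513 = 10·4018 + 333
4018 = 12·333 + 22
333 = 15·22 + 3
22 = 7·3 + 1
3 = 3·1 + 0  (stop)
So 40513/4018 = [10; 12, 15, 7, 3].

[10; 12, 15, 7, 3]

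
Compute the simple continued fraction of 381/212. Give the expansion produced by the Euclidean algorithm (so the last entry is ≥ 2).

[1; 1, 3, 1, 13, 3]

381 = 1×212 + 169
212 = 1×169 + 43
169 = 3×43 + 40
43 = 1×40 + 3
40 = 13×3 + 1
3 = 3×1 + 0  (stop)
So 381/212 = [1; 1, 3, 1, 13, 3].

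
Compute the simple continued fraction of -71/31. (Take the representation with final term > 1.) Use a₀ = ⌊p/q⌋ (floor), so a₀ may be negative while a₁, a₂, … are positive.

-71 = -3·31 + 22
31 = 1·22 + 9
22 = 2·9 + 4
9 = 2·4 + 1
4 = 4·1 + 0  (stop)
So -71/31 = [-3; 1, 2, 2, 4].

[-3; 1, 2, 2, 4]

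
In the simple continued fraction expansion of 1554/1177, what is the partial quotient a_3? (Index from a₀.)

5

1554 = 1·1177 + 377   →  a_0 = 1
1177 = 3·377 + 46   →  a_1 = 3
377 = 8·46 + 9   →  a_2 = 8
46 = 5·9 + 1   →  a_3 = 5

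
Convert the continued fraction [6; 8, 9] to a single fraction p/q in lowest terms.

447/73

Fold from the inside: start with 9/1.
  8 + 1/9 = 73/9
  6 + 9/73 = 447/73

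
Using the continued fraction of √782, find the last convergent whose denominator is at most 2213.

43820/1567

√782 = [27; 1, 26, 1, 54, …] (period length 4).
Convergents:
  p_0/q_0 = 27/1
  p_1/q_1 = 28/1
  p_2/q_2 = 755/27
  p_3/q_3 = 783/28
  p_4/q_4 = 43037/1539
  p_5/q_5 = 43820/1567
  p_6/q_6 = 1182357/42281
q_5 = 1567 ≤ 2213 < 42281 = q_6, so the answer is 43820/1567.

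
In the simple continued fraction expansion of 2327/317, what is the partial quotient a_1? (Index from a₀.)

2327 = 7·317 + 108   →  a_0 = 7
317 = 2·108 + 101   →  a_1 = 2

2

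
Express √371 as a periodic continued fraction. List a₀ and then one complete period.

a₀ = ⌊√371⌋ = 19.
With m₀=0, d₀=1 and mₖ₊₁ = dₖaₖ − mₖ, dₖ₊₁ = (n − mₖ₊₁²)/dₖ, aₖ₊₁ = ⌊(a₀+mₖ₊₁)/dₖ₊₁⌋:
  k=1: m=19, d=10, a=3
  k=2: m=11, d=25, a=1
  k=3: m=14, d=7, a=4
  k=4: m=14, d=25, a=1
  k=5: m=11, d=10, a=3
  k=6: m=19, d=1, a=38
d=1 and a=2a₀=38 at k=6, so the next step gives (m, d) = (19, 10) again — its k=1 value — and the period has length 6.

[19; 3, 1, 4, 1, 3, 38]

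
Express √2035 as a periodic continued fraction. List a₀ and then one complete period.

[45; 9, 90]

a₀ = ⌊√2035⌋ = 45.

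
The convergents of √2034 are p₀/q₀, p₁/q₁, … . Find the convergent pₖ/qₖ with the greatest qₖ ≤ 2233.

40635/901

√2034 = [45; 10, 90, …] (period length 2).
Convergents:
  p_0/q_0 = 45/1
  p_1/q_1 = 451/10
  p_2/q_2 = 40635/901
  p_3/q_3 = 406801/9020
q_2 = 901 ≤ 2233 < 9020 = q_3, so the answer is 40635/901.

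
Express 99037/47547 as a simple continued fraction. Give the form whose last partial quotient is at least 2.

[2; 12, 17, 14, 2, 3, 2]

99037 = 2·47547 + 3943
47547 = 12·3943 + 231
3943 = 17·231 + 16
231 = 14·16 + 7
16 = 2·7 + 2
7 = 3·2 + 1
2 = 2·1 + 0  (stop)
So 99037/47547 = [2; 12, 17, 14, 2, 3, 2].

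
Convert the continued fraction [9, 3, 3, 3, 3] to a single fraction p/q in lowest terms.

Using pₖ = aₖpₖ₋₁ + pₖ₋₂ and qₖ = aₖqₖ₋₁ + qₖ₋₂:
  k=0: a=9, p=9, q=1
  k=1: a=3, p=28, q=3
  k=2: a=3, p=93, q=10
  k=3: a=3, p=307, q=33
  k=4: a=3, p=1014, q=109

1014/109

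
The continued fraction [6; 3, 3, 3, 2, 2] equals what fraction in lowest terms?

1166/185

Fold from the inside: start with 2/1.
  2 + 1/2 = 5/2
  3 + 2/5 = 17/5
  3 + 5/17 = 56/17
  3 + 17/56 = 185/56
  6 + 56/185 = 1166/185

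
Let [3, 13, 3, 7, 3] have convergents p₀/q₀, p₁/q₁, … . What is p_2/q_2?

123/40

Using pₖ = aₖpₖ₋₁ + pₖ₋₂, qₖ = aₖqₖ₋₁ + qₖ₋₂ (with p₋₁=1, p₋₂=0, q₋₁=0, q₋₂=1):
  k=0: a=3, p=3, q=1
  k=1: a=13, p=40, q=13
  k=2: a=3, p=123, q=40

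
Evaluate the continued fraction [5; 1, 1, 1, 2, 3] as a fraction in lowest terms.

152/27

Fold from the inside: start with 3/1.
  2 + 1/3 = 7/3
  1 + 3/7 = 10/7
  1 + 7/10 = 17/10
  1 + 10/17 = 27/17
  5 + 17/27 = 152/27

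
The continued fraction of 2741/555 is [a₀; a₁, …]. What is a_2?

15

2741 = 4·555 + 521   →  a_0 = 4
555 = 1·521 + 34   →  a_1 = 1
521 = 15·34 + 11   →  a_2 = 15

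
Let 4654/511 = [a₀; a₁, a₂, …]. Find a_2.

4654 = 9·511 + 55   →  a_0 = 9
511 = 9·55 + 16   →  a_1 = 9
55 = 3·16 + 7   →  a_2 = 3

3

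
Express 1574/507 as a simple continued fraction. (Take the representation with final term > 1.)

1574 = 3·507 + 53
507 = 9·53 + 30
53 = 1·30 + 23
30 = 1·23 + 7
23 = 3·7 + 2
7 = 3·2 + 1
2 = 2·1 + 0  (stop)
So 1574/507 = [3; 9, 1, 1, 3, 3, 2].

[3; 9, 1, 1, 3, 3, 2]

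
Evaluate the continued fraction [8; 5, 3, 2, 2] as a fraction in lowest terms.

737/90

Fold from the inside: start with 2/1.
  2 + 1/2 = 5/2
  3 + 2/5 = 17/5
  5 + 5/17 = 90/17
  8 + 17/90 = 737/90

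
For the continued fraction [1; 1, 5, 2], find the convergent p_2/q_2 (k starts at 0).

Using pₖ = aₖpₖ₋₁ + pₖ₋₂, qₖ = aₖqₖ₋₁ + qₖ₋₂ (with p₋₁=1, p₋₂=0, q₋₁=0, q₋₂=1):
  k=0: a=1, p=1, q=1
  k=1: a=1, p=2, q=1
  k=2: a=5, p=11, q=6

11/6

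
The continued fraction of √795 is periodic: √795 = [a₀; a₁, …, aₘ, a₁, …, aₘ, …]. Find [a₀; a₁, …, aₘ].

[28; 5, 9, 5, 56]

a₀ = ⌊√795⌋ = 28.
With m₀=0, d₀=1 and mₖ₊₁ = dₖaₖ − mₖ, dₖ₊₁ = (n − mₖ₊₁²)/dₖ, aₖ₊₁ = ⌊(a₀+mₖ₊₁)/dₖ₊₁⌋:
  k=1: m=28, d=11, a=5
  k=2: m=27, d=6, a=9
  k=3: m=27, d=11, a=5
  k=4: m=28, d=1, a=56
d=1 and a=2a₀=56 at k=4, so the next step gives (m, d) = (28, 11) again — its k=1 value — and the period has length 4.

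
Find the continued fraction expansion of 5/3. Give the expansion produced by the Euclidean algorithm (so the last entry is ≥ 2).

[1; 1, 2]

5 = 1×3 + 2
3 = 1×2 + 1
2 = 2×1 + 0  (stop)
So 5/3 = [1; 1, 2].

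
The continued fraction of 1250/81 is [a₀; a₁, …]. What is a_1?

1250 = 15·81 + 35   →  a_0 = 15
81 = 2·35 + 11   →  a_1 = 2

2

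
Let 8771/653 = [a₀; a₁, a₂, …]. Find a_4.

8771 = 13·653 + 282   →  a_0 = 13
653 = 2·282 + 89   →  a_1 = 2
282 = 3·89 + 15   →  a_2 = 3
89 = 5·15 + 14   →  a_3 = 5
15 = 1·14 + 1   →  a_4 = 1

1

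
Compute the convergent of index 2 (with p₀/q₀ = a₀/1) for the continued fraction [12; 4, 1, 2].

61/5

Using pₖ = aₖpₖ₋₁ + pₖ₋₂, qₖ = aₖqₖ₋₁ + qₖ₋₂ (with p₋₁=1, p₋₂=0, q₋₁=0, q₋₂=1):
  k=0: a=12, p=12, q=1
  k=1: a=4, p=49, q=4
  k=2: a=1, p=61, q=5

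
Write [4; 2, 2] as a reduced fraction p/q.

22/5

Fold from the inside: start with 2/1.
  2 + 1/2 = 5/2
  4 + 2/5 = 22/5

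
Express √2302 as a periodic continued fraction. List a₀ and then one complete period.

a₀ = ⌊√2302⌋ = 47.
With m₀=0, d₀=1 and mₖ₊₁ = dₖaₖ − mₖ, dₖ₊₁ = (n − mₖ₊₁²)/dₖ, aₖ₊₁ = ⌊(a₀+mₖ₊₁)/dₖ₊₁⌋:
  k=1: m=47, d=93, a=1
  k=2: m=46, d=2, a=46
  k=3: m=46, d=93, a=1
  k=4: m=47, d=1, a=94
d=1 and a=2a₀=94 at k=4, so the next step gives (m, d) = (47, 93) again — its k=1 value — and the period has length 4.

[47; 1, 46, 1, 94]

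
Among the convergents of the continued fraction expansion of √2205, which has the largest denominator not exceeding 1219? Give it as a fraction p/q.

51841/1104

√2205 = [46; 1, 22, 2, 22, 1, 92, …] (period length 6).
Convergents:
  p_0/q_0 = 46/1
  p_1/q_1 = 47/1
  p_2/q_2 = 1080/23
  p_3/q_3 = 2207/47
  p_4/q_4 = 49634/1057
  p_5/q_5 = 51841/1104
  p_6/q_6 = 4819006/102625
q_5 = 1104 ≤ 1219 < 102625 = q_6, so the answer is 51841/1104.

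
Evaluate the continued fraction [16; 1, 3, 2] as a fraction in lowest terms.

Fold from the inside: start with 2/1.
  3 + 1/2 = 7/2
  1 + 2/7 = 9/7
  16 + 7/9 = 151/9

151/9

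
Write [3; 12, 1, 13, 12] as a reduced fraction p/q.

6724/2185

Using pₖ = aₖpₖ₋₁ + pₖ₋₂ and qₖ = aₖqₖ₋₁ + qₖ₋₂:
  k=0: a=3, p=3, q=1
  k=1: a=12, p=37, q=12
  k=2: a=1, p=40, q=13
  k=3: a=13, p=557, q=181
  k=4: a=12, p=6724, q=2185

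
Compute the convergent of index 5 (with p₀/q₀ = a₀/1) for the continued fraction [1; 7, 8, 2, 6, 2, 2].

Using pₖ = aₖpₖ₋₁ + pₖ₋₂, qₖ = aₖqₖ₋₁ + qₖ₋₂ (with p₋₁=1, p₋₂=0, q₋₁=0, q₋₂=1):
  k=0: a=1, p=1, q=1
  k=1: a=7, p=8, q=7
  k=2: a=8, p=65, q=57
  k=3: a=2, p=138, q=121
  k=4: a=6, p=893, q=783
  k=5: a=2, p=1924, q=1687

1924/1687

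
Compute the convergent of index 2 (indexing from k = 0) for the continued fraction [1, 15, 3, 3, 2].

Using pₖ = aₖpₖ₋₁ + pₖ₋₂, qₖ = aₖqₖ₋₁ + qₖ₋₂ (with p₋₁=1, p₋₂=0, q₋₁=0, q₋₂=1):
  k=0: a=1, p=1, q=1
  k=1: a=15, p=16, q=15
  k=2: a=3, p=49, q=46

49/46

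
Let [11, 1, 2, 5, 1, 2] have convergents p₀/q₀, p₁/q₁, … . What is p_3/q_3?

Using pₖ = aₖpₖ₋₁ + pₖ₋₂, qₖ = aₖqₖ₋₁ + qₖ₋₂ (with p₋₁=1, p₋₂=0, q₋₁=0, q₋₂=1):
  k=0: a=11, p=11, q=1
  k=1: a=1, p=12, q=1
  k=2: a=2, p=35, q=3
  k=3: a=5, p=187, q=16

187/16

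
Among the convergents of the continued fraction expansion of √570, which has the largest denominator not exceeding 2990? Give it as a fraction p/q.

√570 = [23; 1, 6, 1, 46, …] (period length 4).
Convergents:
  p_0/q_0 = 23/1
  p_1/q_1 = 24/1
  p_2/q_2 = 167/7
  p_3/q_3 = 191/8
  p_4/q_4 = 8953/375
  p_5/q_5 = 9144/383
  p_6/q_6 = 63817/2673
  p_7/q_7 = 72961/3056
q_6 = 2673 ≤ 2990 < 3056 = q_7, so the answer is 63817/2673.

63817/2673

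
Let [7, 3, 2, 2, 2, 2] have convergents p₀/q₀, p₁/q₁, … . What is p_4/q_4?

299/41

Using pₖ = aₖpₖ₋₁ + pₖ₋₂, qₖ = aₖqₖ₋₁ + qₖ₋₂ (with p₋₁=1, p₋₂=0, q₋₁=0, q₋₂=1):
  k=0: a=7, p=7, q=1
  k=1: a=3, p=22, q=3
  k=2: a=2, p=51, q=7
  k=3: a=2, p=124, q=17
  k=4: a=2, p=299, q=41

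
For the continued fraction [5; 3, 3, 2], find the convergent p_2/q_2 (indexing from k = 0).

53/10

Using pₖ = aₖpₖ₋₁ + pₖ₋₂, qₖ = aₖqₖ₋₁ + qₖ₋₂ (with p₋₁=1, p₋₂=0, q₋₁=0, q₋₂=1):
  k=0: a=5, p=5, q=1
  k=1: a=3, p=16, q=3
  k=2: a=3, p=53, q=10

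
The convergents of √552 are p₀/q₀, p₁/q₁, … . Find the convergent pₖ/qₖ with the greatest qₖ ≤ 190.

4417/188

√552 = [23; 2, 46, …] (period length 2).
Convergents:
  p_0/q_0 = 23/1
  p_1/q_1 = 47/2
  p_2/q_2 = 2185/93
  p_3/q_3 = 4417/188
  p_4/q_4 = 205367/8741
q_3 = 188 ≤ 190 < 8741 = q_4, so the answer is 4417/188.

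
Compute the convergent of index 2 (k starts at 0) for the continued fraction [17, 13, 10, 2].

Using pₖ = aₖpₖ₋₁ + pₖ₋₂, qₖ = aₖqₖ₋₁ + qₖ₋₂ (with p₋₁=1, p₋₂=0, q₋₁=0, q₋₂=1):
  k=0: a=17, p=17, q=1
  k=1: a=13, p=222, q=13
  k=2: a=10, p=2237, q=131

2237/131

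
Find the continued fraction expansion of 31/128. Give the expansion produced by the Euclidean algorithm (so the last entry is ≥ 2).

[0; 4, 7, 1, 3]

31 = 0×128 + 31
128 = 4×31 + 4
31 = 7×4 + 3
4 = 1×3 + 1
3 = 3×1 + 0  (stop)
So 31/128 = [0; 4, 7, 1, 3].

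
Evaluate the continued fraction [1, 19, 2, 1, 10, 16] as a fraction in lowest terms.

Using pₖ = aₖpₖ₋₁ + pₖ₋₂ and qₖ = aₖqₖ₋₁ + qₖ₋₂:
  k=0: a=1, p=1, q=1
  k=1: a=19, p=20, q=19
  k=2: a=2, p=41, q=39
  k=3: a=1, p=61, q=58
  k=4: a=10, p=651, q=619
  k=5: a=16, p=10477, q=9962

10477/9962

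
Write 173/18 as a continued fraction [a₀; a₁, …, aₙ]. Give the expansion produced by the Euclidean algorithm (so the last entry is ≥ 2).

173 = 9*18 + 11
18 = 1*11 + 7
11 = 1*7 + 4
7 = 1*4 + 3
4 = 1*3 + 1
3 = 3*1 + 0  (stop)
So 173/18 = [9; 1, 1, 1, 1, 3].

[9; 1, 1, 1, 1, 3]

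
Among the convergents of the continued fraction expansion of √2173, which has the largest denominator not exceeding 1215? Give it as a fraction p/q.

√2173 = [46; 1, 1, 1, 1, 1, 1, 92, …] (period length 7).
Convergents:
  p_0/q_0 = 46/1
  p_1/q_1 = 47/1
  p_2/q_2 = 93/2
  p_3/q_3 = 140/3
  p_4/q_4 = 233/5
  p_5/q_5 = 373/8
  p_6/q_6 = 606/13
  p_7/q_7 = 56125/1204
  p_8/q_8 = 56731/1217
q_7 = 1204 ≤ 1215 < 1217 = q_8, so the answer is 56125/1204.

56125/1204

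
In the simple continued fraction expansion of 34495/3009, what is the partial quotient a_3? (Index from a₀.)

34495 = 11·3009 + 1396   →  a_0 = 11
3009 = 2·1396 + 217   →  a_1 = 2
1396 = 6·217 + 94   →  a_2 = 6
217 = 2·94 + 29   →  a_3 = 2

2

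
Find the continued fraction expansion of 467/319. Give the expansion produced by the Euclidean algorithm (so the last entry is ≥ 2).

467 = 1*319 + 148
319 = 2*148 + 23
148 = 6*23 + 10
23 = 2*10 + 3
10 = 3*3 + 1
3 = 3*1 + 0  (stop)
So 467/319 = [1; 2, 6, 2, 3, 3].

[1; 2, 6, 2, 3, 3]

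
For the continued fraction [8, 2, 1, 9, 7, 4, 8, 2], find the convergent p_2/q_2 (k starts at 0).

Using pₖ = aₖpₖ₋₁ + pₖ₋₂, qₖ = aₖqₖ₋₁ + qₖ₋₂ (with p₋₁=1, p₋₂=0, q₋₁=0, q₋₂=1):
  k=0: a=8, p=8, q=1
  k=1: a=2, p=17, q=2
  k=2: a=1, p=25, q=3

25/3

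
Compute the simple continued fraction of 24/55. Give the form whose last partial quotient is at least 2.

24 = 0*55 + 24
55 = 2*24 + 7
24 = 3*7 + 3
7 = 2*3 + 1
3 = 3*1 + 0  (stop)
So 24/55 = [0; 2, 3, 2, 3].

[0; 2, 3, 2, 3]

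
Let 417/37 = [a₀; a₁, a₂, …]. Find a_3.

417 = 11·37 + 10   →  a_0 = 11
37 = 3·10 + 7   →  a_1 = 3
10 = 1·7 + 3   →  a_2 = 1
7 = 2·3 + 1   →  a_3 = 2

2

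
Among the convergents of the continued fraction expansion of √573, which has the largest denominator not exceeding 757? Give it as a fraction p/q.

√573 = [23; 1, 14, 1, 46, …] (period length 4).
Convergents:
  p_0/q_0 = 23/1
  p_1/q_1 = 24/1
  p_2/q_2 = 359/15
  p_3/q_3 = 383/16
  p_4/q_4 = 17977/751
  p_5/q_5 = 18360/767
q_4 = 751 ≤ 757 < 767 = q_5, so the answer is 17977/751.

17977/751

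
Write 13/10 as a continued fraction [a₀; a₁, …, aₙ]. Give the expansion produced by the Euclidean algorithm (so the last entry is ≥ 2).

[1; 3, 3]

13 = 1·10 + 3
10 = 3·3 + 1
3 = 3·1 + 0  (stop)
So 13/10 = [1; 3, 3].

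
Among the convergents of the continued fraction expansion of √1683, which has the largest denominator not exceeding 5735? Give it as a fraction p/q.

137965/3363

√1683 = [41; 41, 82, …] (period length 2).
Convergents:
  p_0/q_0 = 41/1
  p_1/q_1 = 1682/41
  p_2/q_2 = 137965/3363
  p_3/q_3 = 5658247/137924
q_2 = 3363 ≤ 5735 < 137924 = q_3, so the answer is 137965/3363.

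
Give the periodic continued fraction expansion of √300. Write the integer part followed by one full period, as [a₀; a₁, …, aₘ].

[17; 3, 8, 3, 34]

a₀ = ⌊√300⌋ = 17.
With m₀=0, d₀=1 and mₖ₊₁ = dₖaₖ − mₖ, dₖ₊₁ = (n − mₖ₊₁²)/dₖ, aₖ₊₁ = ⌊(a₀+mₖ₊₁)/dₖ₊₁⌋:
  k=1: m=17, d=11, a=3
  k=2: m=16, d=4, a=8
  k=3: m=16, d=11, a=3
  k=4: m=17, d=1, a=34
d=1 and a=2a₀=34 at k=4, so the next step gives (m, d) = (17, 11) again — its k=1 value — and the period has length 4.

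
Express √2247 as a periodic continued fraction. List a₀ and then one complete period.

[47; 2, 2, 15, 2, 2, 94]

a₀ = ⌊√2247⌋ = 47.
With m₀=0, d₀=1 and mₖ₊₁ = dₖaₖ − mₖ, dₖ₊₁ = (n − mₖ₊₁²)/dₖ, aₖ₊₁ = ⌊(a₀+mₖ₊₁)/dₖ₊₁⌋:
  k=1: m=47, d=38, a=2
  k=2: m=29, d=37, a=2
  k=3: m=45, d=6, a=15
  k=4: m=45, d=37, a=2
  k=5: m=29, d=38, a=2
  k=6: m=47, d=1, a=94
d=1 and a=2a₀=94 at k=6, so the next step gives (m, d) = (47, 38) again — its k=1 value — and the period has length 6.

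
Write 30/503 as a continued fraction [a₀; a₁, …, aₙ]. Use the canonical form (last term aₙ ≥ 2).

30 = 0·503 + 30
503 = 16·30 + 23
30 = 1·23 + 7
23 = 3·7 + 2
7 = 3·2 + 1
2 = 2·1 + 0  (stop)
So 30/503 = [0; 16, 1, 3, 3, 2].

[0; 16, 1, 3, 3, 2]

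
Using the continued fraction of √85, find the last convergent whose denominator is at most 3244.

√85 = [9; 4, 1, 1, 4, 18, …] (period length 5).
Convergents:
  p_0/q_0 = 9/1
  p_1/q_1 = 37/4
  p_2/q_2 = 46/5
  p_3/q_3 = 83/9
  p_4/q_4 = 378/41
  p_5/q_5 = 6887/747
  p_6/q_6 = 27926/3029
  p_7/q_7 = 34813/3776
q_6 = 3029 ≤ 3244 < 3776 = q_7, so the answer is 27926/3029.

27926/3029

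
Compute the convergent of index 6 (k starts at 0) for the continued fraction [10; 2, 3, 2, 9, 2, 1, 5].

4895/469

Using pₖ = aₖpₖ₋₁ + pₖ₋₂, qₖ = aₖqₖ₋₁ + qₖ₋₂ (with p₋₁=1, p₋₂=0, q₋₁=0, q₋₂=1):
  k=0: a=10, p=10, q=1
  k=1: a=2, p=21, q=2
  k=2: a=3, p=73, q=7
  k=3: a=2, p=167, q=16
  k=4: a=9, p=1576, q=151
  k=5: a=2, p=3319, q=318
  k=6: a=1, p=4895, q=469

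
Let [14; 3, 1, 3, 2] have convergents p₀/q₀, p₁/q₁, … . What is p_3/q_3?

214/15

Using pₖ = aₖpₖ₋₁ + pₖ₋₂, qₖ = aₖqₖ₋₁ + qₖ₋₂ (with p₋₁=1, p₋₂=0, q₋₁=0, q₋₂=1):
  k=0: a=14, p=14, q=1
  k=1: a=3, p=43, q=3
  k=2: a=1, p=57, q=4
  k=3: a=3, p=214, q=15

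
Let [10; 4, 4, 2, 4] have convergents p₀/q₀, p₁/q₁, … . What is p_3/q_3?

Using pₖ = aₖpₖ₋₁ + pₖ₋₂, qₖ = aₖqₖ₋₁ + qₖ₋₂ (with p₋₁=1, p₋₂=0, q₋₁=0, q₋₂=1):
  k=0: a=10, p=10, q=1
  k=1: a=4, p=41, q=4
  k=2: a=4, p=174, q=17
  k=3: a=2, p=389, q=38

389/38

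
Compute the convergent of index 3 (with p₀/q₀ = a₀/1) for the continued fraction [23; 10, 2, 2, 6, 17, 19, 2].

Using pₖ = aₖpₖ₋₁ + pₖ₋₂, qₖ = aₖqₖ₋₁ + qₖ₋₂ (with p₋₁=1, p₋₂=0, q₋₁=0, q₋₂=1):
  k=0: a=23, p=23, q=1
  k=1: a=10, p=231, q=10
  k=2: a=2, p=485, q=21
  k=3: a=2, p=1201, q=52

1201/52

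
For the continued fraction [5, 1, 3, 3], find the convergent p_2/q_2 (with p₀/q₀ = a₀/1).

23/4

Using pₖ = aₖpₖ₋₁ + pₖ₋₂, qₖ = aₖqₖ₋₁ + qₖ₋₂ (with p₋₁=1, p₋₂=0, q₋₁=0, q₋₂=1):
  k=0: a=5, p=5, q=1
  k=1: a=1, p=6, q=1
  k=2: a=3, p=23, q=4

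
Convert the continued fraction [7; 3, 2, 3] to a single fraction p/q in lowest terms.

Using pₖ = aₖpₖ₋₁ + pₖ₋₂ and qₖ = aₖqₖ₋₁ + qₖ₋₂:
  k=0: a=7, p=7, q=1
  k=1: a=3, p=22, q=3
  k=2: a=2, p=51, q=7
  k=3: a=3, p=175, q=24

175/24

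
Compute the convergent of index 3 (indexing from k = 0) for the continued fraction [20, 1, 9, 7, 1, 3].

1484/71

Using pₖ = aₖpₖ₋₁ + pₖ₋₂, qₖ = aₖqₖ₋₁ + qₖ₋₂ (with p₋₁=1, p₋₂=0, q₋₁=0, q₋₂=1):
  k=0: a=20, p=20, q=1
  k=1: a=1, p=21, q=1
  k=2: a=9, p=209, q=10
  k=3: a=7, p=1484, q=71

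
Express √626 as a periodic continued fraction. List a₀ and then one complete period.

[25; 50]

a₀ = ⌊√626⌋ = 25.
With m₀=0, d₀=1 and mₖ₊₁ = dₖaₖ − mₖ, dₖ₊₁ = (n − mₖ₊₁²)/dₖ, aₖ₊₁ = ⌊(a₀+mₖ₊₁)/dₖ₊₁⌋:
  k=1: m=25, d=1, a=50
d=1 and a=2a₀=50 at k=1, so the next step gives (m, d) = (25, 1) again — its k=1 value — and the period has length 1.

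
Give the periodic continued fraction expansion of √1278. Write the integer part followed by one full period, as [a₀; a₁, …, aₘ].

[35; 1, 2, 1, 70]

a₀ = ⌊√1278⌋ = 35.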